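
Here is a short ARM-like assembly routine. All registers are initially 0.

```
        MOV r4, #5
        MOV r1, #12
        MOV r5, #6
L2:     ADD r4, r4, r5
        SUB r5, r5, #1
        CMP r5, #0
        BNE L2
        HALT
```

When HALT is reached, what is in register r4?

26

r4=5
r1=12
r5=6
r4=5+6=11
r5=6-1=5
CMP r5, #0  (cmp 5,0)
BNE L2: taken
r4=11+5=16
r5=5-1=4
CMP r5, #0  (cmp 4,0)
BNE L2: taken
r4=16+4=20
r5=4-1=3
CMP r5, #0  (cmp 3,0)
BNE L2: taken
r4=20+3=23
r5=3-1=2
CMP r5, #0  (cmp 2,0)
BNE L2: taken
r4=23+2=25
r5=2-1=1
CMP r5, #0  (cmp 1,0)
BNE L2: taken
r4=25+1=26
r5=1-1=0
CMP r5, #0  (cmp 0,0)
BNE L2: not taken
halt.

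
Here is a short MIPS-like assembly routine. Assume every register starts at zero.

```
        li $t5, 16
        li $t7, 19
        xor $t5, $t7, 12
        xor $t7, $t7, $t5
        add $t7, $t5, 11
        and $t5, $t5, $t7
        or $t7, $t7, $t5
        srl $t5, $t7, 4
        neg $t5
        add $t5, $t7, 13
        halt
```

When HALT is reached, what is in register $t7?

after li $t5, 16: $t5=16
after li $t7, 19: $t7=19
after xor $t5, $t7, 12: $t5=19^12=31
after xor $t7, $t7, $t5: $t7=19^31=12
after add $t7, $t5, 11: $t7=31+11=42
after and $t5, $t5, $t7: $t5=31&42=10
after or $t7, $t7, $t5: $t7=42|10=42
after srl $t5, $t7, 4: $t5=42>>4=2
after neg $t5: $t5=-(2)=-2
after add $t5, $t7, 13: $t5=42+13=55
halt.

42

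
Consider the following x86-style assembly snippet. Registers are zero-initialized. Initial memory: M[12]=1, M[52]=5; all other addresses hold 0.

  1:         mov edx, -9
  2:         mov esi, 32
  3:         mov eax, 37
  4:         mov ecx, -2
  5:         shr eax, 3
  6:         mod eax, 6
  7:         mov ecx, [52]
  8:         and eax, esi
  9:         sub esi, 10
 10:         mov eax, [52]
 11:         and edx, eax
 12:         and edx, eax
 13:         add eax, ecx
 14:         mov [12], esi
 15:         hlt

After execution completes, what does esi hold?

edx=-9
esi=32
eax=37
ecx=-2
eax=37>>3=4
eax=4%6=4
ecx=M[52]=5
eax=4&32=0
esi=32-10=22
eax=M[52]=5
edx=(-9)&5=5
edx=5&5=5
eax=5+5=10
mov [12], esi → M[12]=22
halt.

22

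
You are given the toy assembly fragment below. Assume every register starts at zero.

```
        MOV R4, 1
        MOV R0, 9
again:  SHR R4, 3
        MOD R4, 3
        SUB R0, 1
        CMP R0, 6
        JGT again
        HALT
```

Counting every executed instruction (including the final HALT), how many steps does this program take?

after MOV R4, 1: R4=1
after MOV R0, 9: R0=9
after SHR R4, 3: R4=1>>3=0
after MOD R4, 3: R4=0%3=0
after SUB R0, 1: R0=9-1=8
CMP R0, 6  (cmp 8,6)
JGT again: taken
after SHR R4, 3: R4=0>>3=0
after MOD R4, 3: R4=0%3=0
after SUB R0, 1: R0=8-1=7
CMP R0, 6  (cmp 7,6)
JGT again: taken
after SHR R4, 3: R4=0>>3=0
after MOD R4, 3: R4=0%3=0
after SUB R0, 1: R0=7-1=6
CMP R0, 6  (cmp 6,6)
JGT again: not taken
halt.
Total executed instructions: 18.

18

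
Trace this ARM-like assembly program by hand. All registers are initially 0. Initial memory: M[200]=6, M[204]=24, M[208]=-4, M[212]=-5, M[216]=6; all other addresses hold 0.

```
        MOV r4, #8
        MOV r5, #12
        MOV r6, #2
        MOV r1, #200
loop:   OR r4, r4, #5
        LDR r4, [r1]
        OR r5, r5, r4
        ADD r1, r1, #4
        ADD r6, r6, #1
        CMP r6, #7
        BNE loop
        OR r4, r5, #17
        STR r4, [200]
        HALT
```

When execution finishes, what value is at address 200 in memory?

MOV r4, #8 → r4=8
MOV r5, #12 → r5=12
MOV r6, #2 → r6=2
MOV r1, #200 → r1=200
OR r4, r4, #5 → r4=8|5=13
LDR r4, [r1] → r4=M[200]=6
OR r5, r5, r4 → r5=12|6=14
ADD r1, r1, #4 → r1=200+4=204
ADD r6, r6, #1 → r6=2+1=3
CMP r6, #7  (cmp 3,7)
BNE loop: taken
OR r4, r4, #5 → r4=6|5=7
LDR r4, [r1] → r4=M[204]=24
OR r5, r5, r4 → r5=14|24=30
ADD r1, r1, #4 → r1=204+4=208
ADD r6, r6, #1 → r6=3+1=4
CMP r6, #7  (cmp 4,7)
BNE loop: taken
OR r4, r4, #5 → r4=24|5=29
LDR r4, [r1] → r4=M[208]=-4
OR r5, r5, r4 → r5=30|(-4)=-2
ADD r1, r1, #4 → r1=208+4=212
ADD r6, r6, #1 → r6=4+1=5
CMP r6, #7  (cmp 5,7)
BNE loop: taken
OR r4, r4, #5 → r4=(-4)|5=-3
LDR r4, [r1] → r4=M[212]=-5
OR r5, r5, r4 → r5=(-2)|(-5)=-1
ADD r1, r1, #4 → r1=212+4=216
ADD r6, r6, #1 → r6=5+1=6
CMP r6, #7  (cmp 6,7)
BNE loop: taken
OR r4, r4, #5 → r4=(-5)|5=-1
LDR r4, [r1] → r4=M[216]=6
OR r5, r5, r4 → r5=(-1)|6=-1
ADD r1, r1, #4 → r1=216+4=220
ADD r6, r6, #1 → r6=6+1=7
CMP r6, #7  (cmp 7,7)
BNE loop: not taken
OR r4, r5, #17 → r4=(-1)|17=-1
STR r4, [200] → M[200]=-1
halt.

-1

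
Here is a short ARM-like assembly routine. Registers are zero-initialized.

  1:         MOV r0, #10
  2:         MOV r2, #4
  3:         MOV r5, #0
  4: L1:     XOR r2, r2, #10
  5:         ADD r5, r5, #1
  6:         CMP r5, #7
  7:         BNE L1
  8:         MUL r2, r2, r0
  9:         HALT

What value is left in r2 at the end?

MOV r0, #10 → r0=10
MOV r2, #4 → r2=4
MOV r5, #0 → r5=0
XOR r2, r2, #10 → r2=4^10=14
ADD r5, r5, #1 → r5=0+1=1
CMP r5, #7  (cmp 1,7)
BNE L1: taken
XOR r2, r2, #10 → r2=14^10=4
ADD r5, r5, #1 → r5=1+1=2
CMP r5, #7  (cmp 2,7)
BNE L1: taken
XOR r2, r2, #10 → r2=4^10=14
ADD r5, r5, #1 → r5=2+1=3
CMP r5, #7  (cmp 3,7)
BNE L1: taken
XOR r2, r2, #10 → r2=14^10=4
ADD r5, r5, #1 → r5=3+1=4
CMP r5, #7  (cmp 4,7)
BNE L1: taken
XOR r2, r2, #10 → r2=4^10=14
ADD r5, r5, #1 → r5=4+1=5
CMP r5, #7  (cmp 5,7)
BNE L1: taken
XOR r2, r2, #10 → r2=14^10=4
ADD r5, r5, #1 → r5=5+1=6
CMP r5, #7  (cmp 6,7)
BNE L1: taken
XOR r2, r2, #10 → r2=4^10=14
ADD r5, r5, #1 → r5=6+1=7
CMP r5, #7  (cmp 7,7)
BNE L1: not taken
MUL r2, r2, r0 → r2=14*10=140
halt.

140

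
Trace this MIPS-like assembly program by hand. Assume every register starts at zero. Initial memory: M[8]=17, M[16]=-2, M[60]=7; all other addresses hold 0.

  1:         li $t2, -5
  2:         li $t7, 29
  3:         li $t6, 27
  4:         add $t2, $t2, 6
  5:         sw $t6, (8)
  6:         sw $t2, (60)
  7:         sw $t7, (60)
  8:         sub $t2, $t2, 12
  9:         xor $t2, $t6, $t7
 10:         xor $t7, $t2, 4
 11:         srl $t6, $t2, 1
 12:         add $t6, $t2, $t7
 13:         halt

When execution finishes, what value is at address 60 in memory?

$t2=-5
$t7=29
$t6=27
$t2=(-5)+6=1
sw $t6, (8) → M[8]=27
sw $t2, (60) → M[60]=1
sw $t7, (60) → M[60]=29
$t2=1-12=-11
$t2=27^29=6
$t7=6^4=2
$t6=6>>1=3
$t6=6+2=8
halt.

29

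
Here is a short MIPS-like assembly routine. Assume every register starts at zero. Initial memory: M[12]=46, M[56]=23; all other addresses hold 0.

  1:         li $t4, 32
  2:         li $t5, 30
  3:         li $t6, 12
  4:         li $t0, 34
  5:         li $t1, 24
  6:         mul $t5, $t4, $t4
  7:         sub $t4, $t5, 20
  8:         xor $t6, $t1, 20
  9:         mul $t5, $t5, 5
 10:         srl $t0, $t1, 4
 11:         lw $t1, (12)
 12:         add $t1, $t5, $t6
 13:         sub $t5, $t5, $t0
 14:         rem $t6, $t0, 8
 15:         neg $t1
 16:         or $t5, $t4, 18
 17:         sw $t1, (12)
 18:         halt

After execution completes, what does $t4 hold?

1004

after li $t4, 32: $t4=32
after li $t5, 30: $t5=30
after li $t6, 12: $t6=12
after li $t0, 34: $t0=34
after li $t1, 24: $t1=24
after mul $t5, $t4, $t4: $t5=32*32=1024
after sub $t4, $t5, 20: $t4=1024-20=1004
after xor $t6, $t1, 20: $t6=24^20=12
after mul $t5, $t5, 5: $t5=1024*5=5120
after srl $t0, $t1, 4: $t0=24>>4=1
after lw $t1, (12): $t1=M[12]=46
after add $t1, $t5, $t6: $t1=5120+12=5132
after sub $t5, $t5, $t0: $t5=5120-1=5119
after rem $t6, $t0, 8: $t6=1%8=1
after neg $t1: $t1=-(5132)=-5132
after or $t5, $t4, 18: $t5=1004|18=1022
sw $t1, (12) → M[12]=-5132
halt.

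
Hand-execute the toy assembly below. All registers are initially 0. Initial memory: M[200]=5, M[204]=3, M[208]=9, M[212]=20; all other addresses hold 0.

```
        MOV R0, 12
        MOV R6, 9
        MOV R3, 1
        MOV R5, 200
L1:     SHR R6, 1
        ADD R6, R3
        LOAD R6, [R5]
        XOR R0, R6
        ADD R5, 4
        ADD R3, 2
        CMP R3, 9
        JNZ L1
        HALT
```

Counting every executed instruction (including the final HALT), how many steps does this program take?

37

MOV R0, 12 → R0=12
MOV R6, 9 → R6=9
MOV R3, 1 → R3=1
MOV R5, 200 → R5=200
SHR R6, 1 → R6=9>>1=4
ADD R6, R3 → R6=4+1=5
LOAD R6, [R5] → R6=M[200]=5
XOR R0, R6 → R0=12^5=9
ADD R5, 4 → R5=200+4=204
ADD R3, 2 → R3=1+2=3
CMP R3, 9  (cmp 3,9)
JNZ L1: taken
SHR R6, 1 → R6=5>>1=2
ADD R6, R3 → R6=2+3=5
LOAD R6, [R5] → R6=M[204]=3
XOR R0, R6 → R0=9^3=10
ADD R5, 4 → R5=204+4=208
ADD R3, 2 → R3=3+2=5
CMP R3, 9  (cmp 5,9)
JNZ L1: taken
SHR R6, 1 → R6=3>>1=1
ADD R6, R3 → R6=1+5=6
LOAD R6, [R5] → R6=M[208]=9
XOR R0, R6 → R0=10^9=3
ADD R5, 4 → R5=208+4=212
ADD R3, 2 → R3=5+2=7
CMP R3, 9  (cmp 7,9)
JNZ L1: taken
SHR R6, 1 → R6=9>>1=4
ADD R6, R3 → R6=4+7=11
LOAD R6, [R5] → R6=M[212]=20
XOR R0, R6 → R0=3^20=23
ADD R5, 4 → R5=212+4=216
ADD R3, 2 → R3=7+2=9
CMP R3, 9  (cmp 9,9)
JNZ L1: not taken
halt.
Total executed instructions: 37.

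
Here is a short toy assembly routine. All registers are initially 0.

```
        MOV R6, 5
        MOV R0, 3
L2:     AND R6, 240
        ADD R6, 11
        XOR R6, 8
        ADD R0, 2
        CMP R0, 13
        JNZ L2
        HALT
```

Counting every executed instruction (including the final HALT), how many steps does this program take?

33

MOV R6, 5 → R6=5
MOV R0, 3 → R0=3
AND R6, 240 → R6=5&240=0
ADD R6, 11 → R6=0+11=11
XOR R6, 8 → R6=11^8=3
ADD R0, 2 → R0=3+2=5
CMP R0, 13  (cmp 5,13)
JNZ L2: taken
AND R6, 240 → R6=3&240=0
ADD R6, 11 → R6=0+11=11
XOR R6, 8 → R6=11^8=3
ADD R0, 2 → R0=5+2=7
CMP R0, 13  (cmp 7,13)
JNZ L2: taken
AND R6, 240 → R6=3&240=0
ADD R6, 11 → R6=0+11=11
XOR R6, 8 → R6=11^8=3
ADD R0, 2 → R0=7+2=9
CMP R0, 13  (cmp 9,13)
JNZ L2: taken
AND R6, 240 → R6=3&240=0
ADD R6, 11 → R6=0+11=11
XOR R6, 8 → R6=11^8=3
ADD R0, 2 → R0=9+2=11
CMP R0, 13  (cmp 11,13)
JNZ L2: taken
AND R6, 240 → R6=3&240=0
ADD R6, 11 → R6=0+11=11
XOR R6, 8 → R6=11^8=3
ADD R0, 2 → R0=11+2=13
CMP R0, 13  (cmp 13,13)
JNZ L2: not taken
halt.
Total executed instructions: 33.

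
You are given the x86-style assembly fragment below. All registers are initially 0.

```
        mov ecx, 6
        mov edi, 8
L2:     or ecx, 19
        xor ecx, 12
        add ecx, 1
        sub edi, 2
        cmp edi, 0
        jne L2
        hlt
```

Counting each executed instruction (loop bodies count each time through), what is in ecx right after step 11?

after mov ecx, 6: ecx=6
after mov edi, 8: edi=8
after or ecx, 19: ecx=6|19=23
after xor ecx, 12: ecx=23^12=27
after add ecx, 1: ecx=27+1=28
after sub edi, 2: edi=8-2=6
cmp edi, 0  (cmp 6,0)
jne L2: taken
after or ecx, 19: ecx=28|19=31
after xor ecx, 12: ecx=31^12=19
after add ecx, 1: ecx=19+1=20
After step 11: ecx = 20.

20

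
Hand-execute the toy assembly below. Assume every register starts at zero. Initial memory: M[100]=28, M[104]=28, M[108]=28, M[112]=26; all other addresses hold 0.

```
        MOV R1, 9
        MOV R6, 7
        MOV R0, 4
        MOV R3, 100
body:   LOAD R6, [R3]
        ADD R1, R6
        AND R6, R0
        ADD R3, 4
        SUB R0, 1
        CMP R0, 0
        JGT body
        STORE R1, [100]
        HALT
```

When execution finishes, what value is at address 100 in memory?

R1=9
R6=7
R0=4
R3=100
R6=M[100]=28
R1=9+28=37
R6=28&4=4
R3=100+4=104
R0=4-1=3
CMP R0, 0  (cmp 3,0)
JGT body: taken
R6=M[104]=28
R1=37+28=65
R6=28&3=0
R3=104+4=108
R0=3-1=2
CMP R0, 0  (cmp 2,0)
JGT body: taken
R6=M[108]=28
R1=65+28=93
R6=28&2=0
R3=108+4=112
R0=2-1=1
CMP R0, 0  (cmp 1,0)
JGT body: taken
R6=M[112]=26
R1=93+26=119
R6=26&1=0
R3=112+4=116
R0=1-1=0
CMP R0, 0  (cmp 0,0)
JGT body: not taken
STORE R1, [100] → M[100]=119
halt.

119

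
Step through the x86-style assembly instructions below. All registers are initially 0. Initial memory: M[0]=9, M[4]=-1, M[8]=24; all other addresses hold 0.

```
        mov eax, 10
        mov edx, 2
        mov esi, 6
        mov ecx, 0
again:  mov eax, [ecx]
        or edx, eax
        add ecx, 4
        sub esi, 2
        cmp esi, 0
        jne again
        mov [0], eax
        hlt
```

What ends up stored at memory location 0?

eax=10
edx=2
esi=6
ecx=0
eax=M[0]=9
edx=2|9=11
ecx=0+4=4
esi=6-2=4
cmp esi, 0  (cmp 4,0)
jne again: taken
eax=M[4]=-1
edx=11|(-1)=-1
ecx=4+4=8
esi=4-2=2
cmp esi, 0  (cmp 2,0)
jne again: taken
eax=M[8]=24
edx=(-1)|24=-1
ecx=8+4=12
esi=2-2=0
cmp esi, 0  (cmp 0,0)
jne again: not taken
mov [0], eax → M[0]=24
halt.

24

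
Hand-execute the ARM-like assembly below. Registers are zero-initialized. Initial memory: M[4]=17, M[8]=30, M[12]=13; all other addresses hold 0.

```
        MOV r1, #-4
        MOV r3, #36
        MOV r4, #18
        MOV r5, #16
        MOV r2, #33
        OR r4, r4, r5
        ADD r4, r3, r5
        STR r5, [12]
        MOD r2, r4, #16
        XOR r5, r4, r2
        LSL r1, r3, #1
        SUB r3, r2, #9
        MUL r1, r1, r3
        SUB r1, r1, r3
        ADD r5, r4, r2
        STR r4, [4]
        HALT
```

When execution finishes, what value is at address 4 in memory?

after MOV r1, #-4: r1=-4
after MOV r3, #36: r3=36
after MOV r4, #18: r4=18
after MOV r5, #16: r5=16
after MOV r2, #33: r2=33
after OR r4, r4, r5: r4=18|16=18
after ADD r4, r3, r5: r4=36+16=52
STR r5, [12] → M[12]=16
after MOD r2, r4, #16: r2=52%16=4
after XOR r5, r4, r2: r5=52^4=48
after LSL r1, r3, #1: r1=36<<1=72
after SUB r3, r2, #9: r3=4-9=-5
after MUL r1, r1, r3: r1=72*(-5)=-360
after SUB r1, r1, r3: r1=(-360)-(-5)=-355
after ADD r5, r4, r2: r5=52+4=56
STR r4, [4] → M[4]=52
halt.

52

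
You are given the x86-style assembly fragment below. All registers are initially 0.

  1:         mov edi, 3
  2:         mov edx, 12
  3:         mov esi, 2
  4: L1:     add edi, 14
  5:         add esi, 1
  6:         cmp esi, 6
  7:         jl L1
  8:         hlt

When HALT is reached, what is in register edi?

after mov edi, 3: edi=3
after mov edx, 12: edx=12
after mov esi, 2: esi=2
after add edi, 14: edi=3+14=17
after add esi, 1: esi=2+1=3
cmp esi, 6  (cmp 3,6)
jl L1: taken
after add edi, 14: edi=17+14=31
after add esi, 1: esi=3+1=4
cmp esi, 6  (cmp 4,6)
jl L1: taken
after add edi, 14: edi=31+14=45
after add esi, 1: esi=4+1=5
cmp esi, 6  (cmp 5,6)
jl L1: taken
after add edi, 14: edi=45+14=59
after add esi, 1: esi=5+1=6
cmp esi, 6  (cmp 6,6)
jl L1: not taken
halt.

59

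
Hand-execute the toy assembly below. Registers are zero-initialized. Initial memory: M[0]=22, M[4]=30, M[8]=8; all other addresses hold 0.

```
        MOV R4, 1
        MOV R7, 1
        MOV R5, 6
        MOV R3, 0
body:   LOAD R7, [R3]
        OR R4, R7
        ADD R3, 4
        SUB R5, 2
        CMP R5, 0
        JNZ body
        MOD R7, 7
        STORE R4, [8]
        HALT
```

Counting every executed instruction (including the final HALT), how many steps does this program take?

25

after MOV R4, 1: R4=1
after MOV R7, 1: R7=1
after MOV R5, 6: R5=6
after MOV R3, 0: R3=0
after LOAD R7, [R3]: R7=M[0]=22
after OR R4, R7: R4=1|22=23
after ADD R3, 4: R3=0+4=4
after SUB R5, 2: R5=6-2=4
CMP R5, 0  (cmp 4,0)
JNZ body: taken
after LOAD R7, [R3]: R7=M[4]=30
after OR R4, R7: R4=23|30=31
after ADD R3, 4: R3=4+4=8
after SUB R5, 2: R5=4-2=2
CMP R5, 0  (cmp 2,0)
JNZ body: taken
after LOAD R7, [R3]: R7=M[8]=8
after OR R4, R7: R4=31|8=31
after ADD R3, 4: R3=8+4=12
after SUB R5, 2: R5=2-2=0
CMP R5, 0  (cmp 0,0)
JNZ body: not taken
after MOD R7, 7: R7=8%7=1
STORE R4, [8] → M[8]=31
halt.
Total executed instructions: 25.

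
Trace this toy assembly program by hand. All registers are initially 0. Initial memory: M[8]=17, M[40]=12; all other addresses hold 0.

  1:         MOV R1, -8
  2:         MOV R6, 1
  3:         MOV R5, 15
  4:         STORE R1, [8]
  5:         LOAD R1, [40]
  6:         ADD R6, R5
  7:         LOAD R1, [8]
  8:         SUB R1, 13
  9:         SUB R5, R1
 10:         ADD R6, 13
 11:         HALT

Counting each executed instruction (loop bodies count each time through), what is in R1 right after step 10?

R1=-8
R6=1
R5=15
STORE R1, [8] → M[8]=-8
R1=M[40]=12
R6=1+15=16
R1=M[8]=-8
R1=(-8)-13=-21
R5=15-(-21)=36
R6=16+13=29
After step 10: R1 = -21.

-21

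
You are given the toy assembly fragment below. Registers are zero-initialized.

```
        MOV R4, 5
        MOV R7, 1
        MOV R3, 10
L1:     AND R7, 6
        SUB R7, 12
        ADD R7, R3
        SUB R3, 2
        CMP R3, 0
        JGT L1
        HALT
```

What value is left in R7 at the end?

R4=5
R7=1
R3=10
R7=1&6=0
R7=0-12=-12
R7=(-12)+10=-2
R3=10-2=8
CMP R3, 0  (cmp 8,0)
JGT L1: taken
R7=(-2)&6=6
R7=6-12=-6
R7=(-6)+8=2
R3=8-2=6
CMP R3, 0  (cmp 6,0)
JGT L1: taken
R7=2&6=2
R7=2-12=-10
R7=(-10)+6=-4
R3=6-2=4
CMP R3, 0  (cmp 4,0)
JGT L1: taken
R7=(-4)&6=4
R7=4-12=-8
R7=(-8)+4=-4
R3=4-2=2
CMP R3, 0  (cmp 2,0)
JGT L1: taken
R7=(-4)&6=4
R7=4-12=-8
R7=(-8)+2=-6
R3=2-2=0
CMP R3, 0  (cmp 0,0)
JGT L1: not taken
halt.

-6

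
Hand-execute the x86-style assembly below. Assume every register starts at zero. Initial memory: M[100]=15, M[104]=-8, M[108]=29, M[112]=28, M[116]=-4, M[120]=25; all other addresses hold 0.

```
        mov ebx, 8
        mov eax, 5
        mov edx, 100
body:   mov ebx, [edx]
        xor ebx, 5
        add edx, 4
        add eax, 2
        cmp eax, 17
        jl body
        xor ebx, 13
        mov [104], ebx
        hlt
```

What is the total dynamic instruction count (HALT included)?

42

mov ebx, 8 → ebx=8
mov eax, 5 → eax=5
mov edx, 100 → edx=100
mov ebx, [edx] → ebx=M[100]=15
xor ebx, 5 → ebx=15^5=10
add edx, 4 → edx=100+4=104
add eax, 2 → eax=5+2=7
cmp eax, 17  (cmp 7,17)
jl body: taken
mov ebx, [edx] → ebx=M[104]=-8
xor ebx, 5 → ebx=(-8)^5=-3
add edx, 4 → edx=104+4=108
add eax, 2 → eax=7+2=9
cmp eax, 17  (cmp 9,17)
jl body: taken
mov ebx, [edx] → ebx=M[108]=29
xor ebx, 5 → ebx=29^5=24
add edx, 4 → edx=108+4=112
add eax, 2 → eax=9+2=11
cmp eax, 17  (cmp 11,17)
jl body: taken
mov ebx, [edx] → ebx=M[112]=28
xor ebx, 5 → ebx=28^5=25
add edx, 4 → edx=112+4=116
add eax, 2 → eax=11+2=13
cmp eax, 17  (cmp 13,17)
jl body: taken
mov ebx, [edx] → ebx=M[116]=-4
xor ebx, 5 → ebx=(-4)^5=-7
add edx, 4 → edx=116+4=120
add eax, 2 → eax=13+2=15
cmp eax, 17  (cmp 15,17)
jl body: taken
mov ebx, [edx] → ebx=M[120]=25
xor ebx, 5 → ebx=25^5=28
add edx, 4 → edx=120+4=124
add eax, 2 → eax=15+2=17
cmp eax, 17  (cmp 17,17)
jl body: not taken
xor ebx, 13 → ebx=28^13=17
mov [104], ebx → M[104]=17
halt.
Total executed instructions: 42.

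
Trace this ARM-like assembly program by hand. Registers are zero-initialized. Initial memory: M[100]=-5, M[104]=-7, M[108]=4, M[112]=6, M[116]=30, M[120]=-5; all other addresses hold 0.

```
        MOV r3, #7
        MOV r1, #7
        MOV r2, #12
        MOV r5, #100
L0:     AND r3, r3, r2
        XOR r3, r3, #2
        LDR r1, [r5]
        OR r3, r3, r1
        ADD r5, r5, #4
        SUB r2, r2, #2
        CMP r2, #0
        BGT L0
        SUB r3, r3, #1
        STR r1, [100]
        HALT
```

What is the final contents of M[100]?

after MOV r3, #7: r3=7
after MOV r1, #7: r1=7
after MOV r2, #12: r2=12
after MOV r5, #100: r5=100
after AND r3, r3, r2: r3=7&12=4
after XOR r3, r3, #2: r3=4^2=6
after LDR r1, [r5]: r1=M[100]=-5
after OR r3, r3, r1: r3=6|(-5)=-1
after ADD r5, r5, #4: r5=100+4=104
after SUB r2, r2, #2: r2=12-2=10
CMP r2, #0  (cmp 10,0)
BGT L0: taken
after AND r3, r3, r2: r3=(-1)&10=10
after XOR r3, r3, #2: r3=10^2=8
after LDR r1, [r5]: r1=M[104]=-7
after OR r3, r3, r1: r3=8|(-7)=-7
after ADD r5, r5, #4: r5=104+4=108
after SUB r2, r2, #2: r2=10-2=8
CMP r2, #0  (cmp 8,0)
BGT L0: taken
after AND r3, r3, r2: r3=(-7)&8=8
after XOR r3, r3, #2: r3=8^2=10
after LDR r1, [r5]: r1=M[108]=4
after OR r3, r3, r1: r3=10|4=14
after ADD r5, r5, #4: r5=108+4=112
after SUB r2, r2, #2: r2=8-2=6
CMP r2, #0  (cmp 6,0)
BGT L0: taken
after AND r3, r3, r2: r3=14&6=6
after XOR r3, r3, #2: r3=6^2=4
after LDR r1, [r5]: r1=M[112]=6
after OR r3, r3, r1: r3=4|6=6
after ADD r5, r5, #4: r5=112+4=116
after SUB r2, r2, #2: r2=6-2=4
CMP r2, #0  (cmp 4,0)
BGT L0: taken
after AND r3, r3, r2: r3=6&4=4
after XOR r3, r3, #2: r3=4^2=6
after LDR r1, [r5]: r1=M[116]=30
after OR r3, r3, r1: r3=6|30=30
after ADD r5, r5, #4: r5=116+4=120
after SUB r2, r2, #2: r2=4-2=2
CMP r2, #0  (cmp 2,0)
BGT L0: taken
after AND r3, r3, r2: r3=30&2=2
after XOR r3, r3, #2: r3=2^2=0
after LDR r1, [r5]: r1=M[120]=-5
after OR r3, r3, r1: r3=0|(-5)=-5
after ADD r5, r5, #4: r5=120+4=124
after SUB r2, r2, #2: r2=2-2=0
CMP r2, #0  (cmp 0,0)
BGT L0: not taken
after SUB r3, r3, #1: r3=(-5)-1=-6
STR r1, [100] → M[100]=-5
halt.

-5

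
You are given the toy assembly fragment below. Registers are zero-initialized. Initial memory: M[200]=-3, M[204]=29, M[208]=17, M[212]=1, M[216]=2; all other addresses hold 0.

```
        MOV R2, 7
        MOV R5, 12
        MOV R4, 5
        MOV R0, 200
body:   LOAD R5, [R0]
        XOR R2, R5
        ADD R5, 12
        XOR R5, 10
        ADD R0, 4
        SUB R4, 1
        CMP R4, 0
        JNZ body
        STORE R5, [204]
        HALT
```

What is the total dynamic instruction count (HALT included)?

46

after MOV R2, 7: R2=7
after MOV R5, 12: R5=12
after MOV R4, 5: R4=5
after MOV R0, 200: R0=200
after LOAD R5, [R0]: R5=M[200]=-3
after XOR R2, R5: R2=7^(-3)=-6
after ADD R5, 12: R5=(-3)+12=9
after XOR R5, 10: R5=9^10=3
after ADD R0, 4: R0=200+4=204
after SUB R4, 1: R4=5-1=4
CMP R4, 0  (cmp 4,0)
JNZ body: taken
after LOAD R5, [R0]: R5=M[204]=29
after XOR R2, R5: R2=(-6)^29=-25
after ADD R5, 12: R5=29+12=41
after XOR R5, 10: R5=41^10=35
after ADD R0, 4: R0=204+4=208
after SUB R4, 1: R4=4-1=3
CMP R4, 0  (cmp 3,0)
JNZ body: taken
after LOAD R5, [R0]: R5=M[208]=17
after XOR R2, R5: R2=(-25)^17=-10
after ADD R5, 12: R5=17+12=29
after XOR R5, 10: R5=29^10=23
after ADD R0, 4: R0=208+4=212
after SUB R4, 1: R4=3-1=2
CMP R4, 0  (cmp 2,0)
JNZ body: taken
after LOAD R5, [R0]: R5=M[212]=1
after XOR R2, R5: R2=(-10)^1=-9
after ADD R5, 12: R5=1+12=13
after XOR R5, 10: R5=13^10=7
after ADD R0, 4: R0=212+4=216
after SUB R4, 1: R4=2-1=1
CMP R4, 0  (cmp 1,0)
JNZ body: taken
after LOAD R5, [R0]: R5=M[216]=2
after XOR R2, R5: R2=(-9)^2=-11
after ADD R5, 12: R5=2+12=14
after XOR R5, 10: R5=14^10=4
after ADD R0, 4: R0=216+4=220
after SUB R4, 1: R4=1-1=0
CMP R4, 0  (cmp 0,0)
JNZ body: not taken
STORE R5, [204] → M[204]=4
halt.
Total executed instructions: 46.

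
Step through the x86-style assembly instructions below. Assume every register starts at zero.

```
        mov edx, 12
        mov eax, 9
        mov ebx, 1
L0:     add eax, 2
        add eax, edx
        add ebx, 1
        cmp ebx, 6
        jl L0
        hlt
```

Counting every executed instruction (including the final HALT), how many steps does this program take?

edx=12
eax=9
ebx=1
eax=9+2=11
eax=11+12=23
ebx=1+1=2
cmp ebx, 6  (cmp 2,6)
jl L0: taken
eax=23+2=25
eax=25+12=37
ebx=2+1=3
cmp ebx, 6  (cmp 3,6)
jl L0: taken
eax=37+2=39
eax=39+12=51
ebx=3+1=4
cmp ebx, 6  (cmp 4,6)
jl L0: taken
eax=51+2=53
eax=53+12=65
ebx=4+1=5
cmp ebx, 6  (cmp 5,6)
jl L0: taken
eax=65+2=67
eax=67+12=79
ebx=5+1=6
cmp ebx, 6  (cmp 6,6)
jl L0: not taken
halt.
Total executed instructions: 29.

29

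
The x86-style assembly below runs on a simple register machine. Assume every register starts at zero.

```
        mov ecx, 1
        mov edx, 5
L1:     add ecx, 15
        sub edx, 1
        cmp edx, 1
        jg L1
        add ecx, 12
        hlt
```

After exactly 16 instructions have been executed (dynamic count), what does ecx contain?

61

ecx=1
edx=5
ecx=1+15=16
edx=5-1=4
cmp edx, 1  (cmp 4,1)
jg L1: taken
ecx=16+15=31
edx=4-1=3
cmp edx, 1  (cmp 3,1)
jg L1: taken
ecx=31+15=46
edx=3-1=2
cmp edx, 1  (cmp 2,1)
jg L1: taken
ecx=46+15=61
edx=2-1=1
After step 16: ecx = 61.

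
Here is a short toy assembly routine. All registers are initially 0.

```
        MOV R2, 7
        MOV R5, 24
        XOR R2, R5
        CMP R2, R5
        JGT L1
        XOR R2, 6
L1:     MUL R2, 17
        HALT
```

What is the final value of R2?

527

after MOV R2, 7: R2=7
after MOV R5, 24: R5=24
after XOR R2, R5: R2=7^24=31
CMP R2, R5  (cmp 31,24)
JGT L1: taken
after MUL R2, 17: R2=31*17=527
halt.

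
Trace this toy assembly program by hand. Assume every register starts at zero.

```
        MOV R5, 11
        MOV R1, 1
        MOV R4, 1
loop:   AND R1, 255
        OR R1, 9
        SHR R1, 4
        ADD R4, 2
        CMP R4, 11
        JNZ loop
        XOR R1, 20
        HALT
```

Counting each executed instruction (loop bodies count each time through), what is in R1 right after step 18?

R5=11
R1=1
R4=1
R1=1&255=1
R1=1|9=9
R1=9>>4=0
R4=1+2=3
CMP R4, 11  (cmp 3,11)
JNZ loop: taken
R1=0&255=0
R1=0|9=9
R1=9>>4=0
R4=3+2=5
CMP R4, 11  (cmp 5,11)
JNZ loop: taken
R1=0&255=0
R1=0|9=9
R1=9>>4=0
After step 18: R1 = 0.

0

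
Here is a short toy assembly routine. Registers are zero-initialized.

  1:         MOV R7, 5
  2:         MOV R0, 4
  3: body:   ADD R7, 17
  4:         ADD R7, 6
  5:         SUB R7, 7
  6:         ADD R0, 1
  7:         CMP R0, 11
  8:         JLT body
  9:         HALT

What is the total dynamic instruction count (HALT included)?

45

R7=5
R0=4
R7=5+17=22
R7=22+6=28
R7=28-7=21
R0=4+1=5
CMP R0, 11  (cmp 5,11)
JLT body: taken
R7=21+17=38
R7=38+6=44
R7=44-7=37
R0=5+1=6
CMP R0, 11  (cmp 6,11)
JLT body: taken
R7=37+17=54
R7=54+6=60
R7=60-7=53
R0=6+1=7
CMP R0, 11  (cmp 7,11)
JLT body: taken
R7=53+17=70
R7=70+6=76
R7=76-7=69
R0=7+1=8
CMP R0, 11  (cmp 8,11)
JLT body: taken
R7=69+17=86
R7=86+6=92
R7=92-7=85
R0=8+1=9
CMP R0, 11  (cmp 9,11)
JLT body: taken
R7=85+17=102
R7=102+6=108
R7=108-7=101
R0=9+1=10
CMP R0, 11  (cmp 10,11)
JLT body: taken
R7=101+17=118
R7=118+6=124
R7=124-7=117
R0=10+1=11
CMP R0, 11  (cmp 11,11)
JLT body: not taken
halt.
Total executed instructions: 45.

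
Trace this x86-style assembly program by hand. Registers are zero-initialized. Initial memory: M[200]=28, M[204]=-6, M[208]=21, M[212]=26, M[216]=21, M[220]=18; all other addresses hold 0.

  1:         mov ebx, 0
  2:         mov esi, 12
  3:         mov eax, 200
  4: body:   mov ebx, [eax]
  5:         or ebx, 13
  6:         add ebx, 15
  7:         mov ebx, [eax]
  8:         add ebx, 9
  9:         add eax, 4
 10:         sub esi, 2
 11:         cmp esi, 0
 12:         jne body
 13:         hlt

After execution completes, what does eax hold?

224

after mov ebx, 0: ebx=0
after mov esi, 12: esi=12
after mov eax, 200: eax=200
after mov ebx, [eax]: ebx=M[200]=28
after or ebx, 13: ebx=28|13=29
after add ebx, 15: ebx=29+15=44
after mov ebx, [eax]: ebx=M[200]=28
after add ebx, 9: ebx=28+9=37
after add eax, 4: eax=200+4=204
after sub esi, 2: esi=12-2=10
cmp esi, 0  (cmp 10,0)
jne body: taken
after mov ebx, [eax]: ebx=M[204]=-6
after or ebx, 13: ebx=(-6)|13=-1
after add ebx, 15: ebx=(-1)+15=14
after mov ebx, [eax]: ebx=M[204]=-6
after add ebx, 9: ebx=(-6)+9=3
after add eax, 4: eax=204+4=208
after sub esi, 2: esi=10-2=8
cmp esi, 0  (cmp 8,0)
jne body: taken
after mov ebx, [eax]: ebx=M[208]=21
after or ebx, 13: ebx=21|13=29
after add ebx, 15: ebx=29+15=44
after mov ebx, [eax]: ebx=M[208]=21
after add ebx, 9: ebx=21+9=30
after add eax, 4: eax=208+4=212
after sub esi, 2: esi=8-2=6
cmp esi, 0  (cmp 6,0)
jne body: taken
after mov ebx, [eax]: ebx=M[212]=26
after or ebx, 13: ebx=26|13=31
after add ebx, 15: ebx=31+15=46
after mov ebx, [eax]: ebx=M[212]=26
after add ebx, 9: ebx=26+9=35
after add eax, 4: eax=212+4=216
after sub esi, 2: esi=6-2=4
cmp esi, 0  (cmp 4,0)
jne body: taken
after mov ebx, [eax]: ebx=M[216]=21
after or ebx, 13: ebx=21|13=29
after add ebx, 15: ebx=29+15=44
after mov ebx, [eax]: ebx=M[216]=21
after add ebx, 9: ebx=21+9=30
after add eax, 4: eax=216+4=220
after sub esi, 2: esi=4-2=2
cmp esi, 0  (cmp 2,0)
jne body: taken
after mov ebx, [eax]: ebx=M[220]=18
after or ebx, 13: ebx=18|13=31
after add ebx, 15: ebx=31+15=46
after mov ebx, [eax]: ebx=M[220]=18
after add ebx, 9: ebx=18+9=27
after add eax, 4: eax=220+4=224
after sub esi, 2: esi=2-2=0
cmp esi, 0  (cmp 0,0)
jne body: not taken
halt.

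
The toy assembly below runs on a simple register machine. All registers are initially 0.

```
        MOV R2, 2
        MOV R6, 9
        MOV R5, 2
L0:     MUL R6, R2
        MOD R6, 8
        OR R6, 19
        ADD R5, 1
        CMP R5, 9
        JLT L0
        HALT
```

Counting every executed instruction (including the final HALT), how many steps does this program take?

46

R2=2
R6=9
R5=2
R6=9*2=18
R6=18%8=2
R6=2|19=19
R5=2+1=3
CMP R5, 9  (cmp 3,9)
JLT L0: taken
R6=19*2=38
R6=38%8=6
R6=6|19=23
R5=3+1=4
CMP R5, 9  (cmp 4,9)
JLT L0: taken
R6=23*2=46
R6=46%8=6
R6=6|19=23
R5=4+1=5
CMP R5, 9  (cmp 5,9)
JLT L0: taken
R6=23*2=46
R6=46%8=6
R6=6|19=23
R5=5+1=6
CMP R5, 9  (cmp 6,9)
JLT L0: taken
R6=23*2=46
R6=46%8=6
R6=6|19=23
R5=6+1=7
CMP R5, 9  (cmp 7,9)
JLT L0: taken
R6=23*2=46
R6=46%8=6
R6=6|19=23
R5=7+1=8
CMP R5, 9  (cmp 8,9)
JLT L0: taken
R6=23*2=46
R6=46%8=6
R6=6|19=23
R5=8+1=9
CMP R5, 9  (cmp 9,9)
JLT L0: not taken
halt.
Total executed instructions: 46.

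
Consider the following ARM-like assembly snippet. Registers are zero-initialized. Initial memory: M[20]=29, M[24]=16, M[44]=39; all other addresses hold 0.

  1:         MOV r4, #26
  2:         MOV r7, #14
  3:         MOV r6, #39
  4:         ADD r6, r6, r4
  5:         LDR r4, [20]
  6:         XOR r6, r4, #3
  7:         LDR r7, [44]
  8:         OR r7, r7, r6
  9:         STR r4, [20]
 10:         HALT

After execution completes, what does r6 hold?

MOV r4, #26 → r4=26
MOV r7, #14 → r7=14
MOV r6, #39 → r6=39
ADD r6, r6, r4 → r6=39+26=65
LDR r4, [20] → r4=M[20]=29
XOR r6, r4, #3 → r6=29^3=30
LDR r7, [44] → r7=M[44]=39
OR r7, r7, r6 → r7=39|30=63
STR r4, [20] → M[20]=29
halt.

30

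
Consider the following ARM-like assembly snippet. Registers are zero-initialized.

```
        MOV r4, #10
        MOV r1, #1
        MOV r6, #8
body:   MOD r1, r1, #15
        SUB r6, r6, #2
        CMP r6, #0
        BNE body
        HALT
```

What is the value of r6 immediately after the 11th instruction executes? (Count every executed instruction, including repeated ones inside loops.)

4

MOV r4, #10 → r4=10
MOV r1, #1 → r1=1
MOV r6, #8 → r6=8
MOD r1, r1, #15 → r1=1%15=1
SUB r6, r6, #2 → r6=8-2=6
CMP r6, #0  (cmp 6,0)
BNE body: taken
MOD r1, r1, #15 → r1=1%15=1
SUB r6, r6, #2 → r6=6-2=4
CMP r6, #0  (cmp 4,0)
BNE body: taken
After step 11: r6 = 4.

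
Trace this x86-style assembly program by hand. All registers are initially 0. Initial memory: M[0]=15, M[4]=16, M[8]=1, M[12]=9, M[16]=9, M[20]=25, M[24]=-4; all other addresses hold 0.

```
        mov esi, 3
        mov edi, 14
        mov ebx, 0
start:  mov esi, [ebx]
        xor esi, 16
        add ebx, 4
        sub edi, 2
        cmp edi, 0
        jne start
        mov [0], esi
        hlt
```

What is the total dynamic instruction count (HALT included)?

47

esi=3
edi=14
ebx=0
esi=M[0]=15
esi=15^16=31
ebx=0+4=4
edi=14-2=12
cmp edi, 0  (cmp 12,0)
jne start: taken
esi=M[4]=16
esi=16^16=0
ebx=4+4=8
edi=12-2=10
cmp edi, 0  (cmp 10,0)
jne start: taken
esi=M[8]=1
esi=1^16=17
ebx=8+4=12
edi=10-2=8
cmp edi, 0  (cmp 8,0)
jne start: taken
esi=M[12]=9
esi=9^16=25
ebx=12+4=16
edi=8-2=6
cmp edi, 0  (cmp 6,0)
jne start: taken
esi=M[16]=9
esi=9^16=25
ebx=16+4=20
edi=6-2=4
cmp edi, 0  (cmp 4,0)
jne start: taken
esi=M[20]=25
esi=25^16=9
ebx=20+4=24
edi=4-2=2
cmp edi, 0  (cmp 2,0)
jne start: taken
esi=M[24]=-4
esi=(-4)^16=-20
ebx=24+4=28
edi=2-2=0
cmp edi, 0  (cmp 0,0)
jne start: not taken
mov [0], esi → M[0]=-20
halt.
Total executed instructions: 47.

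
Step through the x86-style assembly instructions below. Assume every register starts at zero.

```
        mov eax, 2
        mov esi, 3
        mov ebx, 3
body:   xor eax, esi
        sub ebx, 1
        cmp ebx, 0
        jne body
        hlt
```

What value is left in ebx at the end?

mov eax, 2 → eax=2
mov esi, 3 → esi=3
mov ebx, 3 → ebx=3
xor eax, esi → eax=2^3=1
sub ebx, 1 → ebx=3-1=2
cmp ebx, 0  (cmp 2,0)
jne body: taken
xor eax, esi → eax=1^3=2
sub ebx, 1 → ebx=2-1=1
cmp ebx, 0  (cmp 1,0)
jne body: taken
xor eax, esi → eax=2^3=1
sub ebx, 1 → ebx=1-1=0
cmp ebx, 0  (cmp 0,0)
jne body: not taken
halt.

0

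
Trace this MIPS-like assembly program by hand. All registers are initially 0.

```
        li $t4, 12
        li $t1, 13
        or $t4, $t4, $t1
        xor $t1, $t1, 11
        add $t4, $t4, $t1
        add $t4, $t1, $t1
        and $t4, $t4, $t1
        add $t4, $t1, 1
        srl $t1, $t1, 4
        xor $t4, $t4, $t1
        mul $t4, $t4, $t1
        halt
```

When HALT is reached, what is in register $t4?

after li $t4, 12: $t4=12
after li $t1, 13: $t1=13
after or $t4, $t4, $t1: $t4=12|13=13
after xor $t1, $t1, 11: $t1=13^11=6
after add $t4, $t4, $t1: $t4=13+6=19
after add $t4, $t1, $t1: $t4=6+6=12
after and $t4, $t4, $t1: $t4=12&6=4
after add $t4, $t1, 1: $t4=6+1=7
after srl $t1, $t1, 4: $t1=6>>4=0
after xor $t4, $t4, $t1: $t4=7^0=7
after mul $t4, $t4, $t1: $t4=7*0=0
halt.

0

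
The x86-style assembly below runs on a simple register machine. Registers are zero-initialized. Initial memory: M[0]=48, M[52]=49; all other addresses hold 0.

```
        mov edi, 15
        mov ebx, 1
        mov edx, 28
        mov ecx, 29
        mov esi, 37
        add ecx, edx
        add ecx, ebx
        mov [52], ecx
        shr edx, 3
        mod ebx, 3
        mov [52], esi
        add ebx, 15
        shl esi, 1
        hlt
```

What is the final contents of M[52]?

after mov edi, 15: edi=15
after mov ebx, 1: ebx=1
after mov edx, 28: edx=28
after mov ecx, 29: ecx=29
after mov esi, 37: esi=37
after add ecx, edx: ecx=29+28=57
after add ecx, ebx: ecx=57+1=58
mov [52], ecx → M[52]=58
after shr edx, 3: edx=28>>3=3
after mod ebx, 3: ebx=1%3=1
mov [52], esi → M[52]=37
after add ebx, 15: ebx=1+15=16
after shl esi, 1: esi=37<<1=74
halt.

37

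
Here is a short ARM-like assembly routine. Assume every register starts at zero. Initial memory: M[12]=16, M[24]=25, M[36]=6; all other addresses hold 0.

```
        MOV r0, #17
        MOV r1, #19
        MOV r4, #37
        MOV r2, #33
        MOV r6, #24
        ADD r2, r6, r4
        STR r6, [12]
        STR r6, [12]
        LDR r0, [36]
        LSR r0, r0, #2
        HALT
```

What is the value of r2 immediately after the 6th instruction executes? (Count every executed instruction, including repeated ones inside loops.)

61

after MOV r0, #17: r0=17
after MOV r1, #19: r1=19
after MOV r4, #37: r4=37
after MOV r2, #33: r2=33
after MOV r6, #24: r6=24
after ADD r2, r6, r4: r2=24+37=61
After step 6: r2 = 61.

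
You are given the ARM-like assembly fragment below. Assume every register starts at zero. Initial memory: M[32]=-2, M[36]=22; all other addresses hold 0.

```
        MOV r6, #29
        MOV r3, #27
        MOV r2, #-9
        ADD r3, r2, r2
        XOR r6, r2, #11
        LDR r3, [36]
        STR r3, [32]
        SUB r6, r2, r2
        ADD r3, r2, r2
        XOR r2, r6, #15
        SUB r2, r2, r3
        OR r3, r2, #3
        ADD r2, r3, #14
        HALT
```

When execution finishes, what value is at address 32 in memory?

r6=29
r3=27
r2=-9
r3=(-9)+(-9)=-18
r6=(-9)^11=-4
r3=M[36]=22
STR r3, [32] → M[32]=22
r6=(-9)-(-9)=0
r3=(-9)+(-9)=-18
r2=0^15=15
r2=15-(-18)=33
r3=33|3=35
r2=35+14=49
halt.

22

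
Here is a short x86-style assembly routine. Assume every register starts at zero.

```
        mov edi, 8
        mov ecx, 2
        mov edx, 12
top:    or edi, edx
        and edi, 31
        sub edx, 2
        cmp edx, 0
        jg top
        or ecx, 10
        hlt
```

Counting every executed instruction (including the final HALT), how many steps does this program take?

35

mov edi, 8 → edi=8
mov ecx, 2 → ecx=2
mov edx, 12 → edx=12
or edi, edx → edi=8|12=12
and edi, 31 → edi=12&31=12
sub edx, 2 → edx=12-2=10
cmp edx, 0  (cmp 10,0)
jg top: taken
or edi, edx → edi=12|10=14
and edi, 31 → edi=14&31=14
sub edx, 2 → edx=10-2=8
cmp edx, 0  (cmp 8,0)
jg top: taken
or edi, edx → edi=14|8=14
and edi, 31 → edi=14&31=14
sub edx, 2 → edx=8-2=6
cmp edx, 0  (cmp 6,0)
jg top: taken
or edi, edx → edi=14|6=14
and edi, 31 → edi=14&31=14
sub edx, 2 → edx=6-2=4
cmp edx, 0  (cmp 4,0)
jg top: taken
or edi, edx → edi=14|4=14
and edi, 31 → edi=14&31=14
sub edx, 2 → edx=4-2=2
cmp edx, 0  (cmp 2,0)
jg top: taken
or edi, edx → edi=14|2=14
and edi, 31 → edi=14&31=14
sub edx, 2 → edx=2-2=0
cmp edx, 0  (cmp 0,0)
jg top: not taken
or ecx, 10 → ecx=2|10=10
halt.
Total executed instructions: 35.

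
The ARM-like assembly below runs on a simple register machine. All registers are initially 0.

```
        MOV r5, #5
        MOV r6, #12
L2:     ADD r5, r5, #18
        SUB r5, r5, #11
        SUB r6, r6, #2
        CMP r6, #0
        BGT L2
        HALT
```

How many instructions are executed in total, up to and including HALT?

33

after MOV r5, #5: r5=5
after MOV r6, #12: r6=12
after ADD r5, r5, #18: r5=5+18=23
after SUB r5, r5, #11: r5=23-11=12
after SUB r6, r6, #2: r6=12-2=10
CMP r6, #0  (cmp 10,0)
BGT L2: taken
after ADD r5, r5, #18: r5=12+18=30
after SUB r5, r5, #11: r5=30-11=19
after SUB r6, r6, #2: r6=10-2=8
CMP r6, #0  (cmp 8,0)
BGT L2: taken
after ADD r5, r5, #18: r5=19+18=37
after SUB r5, r5, #11: r5=37-11=26
after SUB r6, r6, #2: r6=8-2=6
CMP r6, #0  (cmp 6,0)
BGT L2: taken
after ADD r5, r5, #18: r5=26+18=44
after SUB r5, r5, #11: r5=44-11=33
after SUB r6, r6, #2: r6=6-2=4
CMP r6, #0  (cmp 4,0)
BGT L2: taken
after ADD r5, r5, #18: r5=33+18=51
after SUB r5, r5, #11: r5=51-11=40
after SUB r6, r6, #2: r6=4-2=2
CMP r6, #0  (cmp 2,0)
BGT L2: taken
after ADD r5, r5, #18: r5=40+18=58
after SUB r5, r5, #11: r5=58-11=47
after SUB r6, r6, #2: r6=2-2=0
CMP r6, #0  (cmp 0,0)
BGT L2: not taken
halt.
Total executed instructions: 33.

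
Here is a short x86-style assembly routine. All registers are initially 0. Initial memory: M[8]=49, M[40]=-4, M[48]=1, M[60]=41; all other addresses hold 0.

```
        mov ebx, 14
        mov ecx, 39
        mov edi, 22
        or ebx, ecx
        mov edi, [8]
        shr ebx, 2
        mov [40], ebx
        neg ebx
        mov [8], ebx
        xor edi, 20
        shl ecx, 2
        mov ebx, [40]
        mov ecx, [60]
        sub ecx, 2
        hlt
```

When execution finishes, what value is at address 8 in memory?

-11

after mov ebx, 14: ebx=14
after mov ecx, 39: ecx=39
after mov edi, 22: edi=22
after or ebx, ecx: ebx=14|39=47
after mov edi, [8]: edi=M[8]=49
after shr ebx, 2: ebx=47>>2=11
mov [40], ebx → M[40]=11
after neg ebx: ebx=-(11)=-11
mov [8], ebx → M[8]=-11
after xor edi, 20: edi=49^20=37
after shl ecx, 2: ecx=39<<2=156
after mov ebx, [40]: ebx=M[40]=11
after mov ecx, [60]: ecx=M[60]=41
after sub ecx, 2: ecx=41-2=39
halt.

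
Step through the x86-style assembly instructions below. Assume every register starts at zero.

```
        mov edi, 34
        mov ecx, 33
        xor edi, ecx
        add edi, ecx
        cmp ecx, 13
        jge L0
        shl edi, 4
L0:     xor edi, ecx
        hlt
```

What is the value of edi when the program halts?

5

after mov edi, 34: edi=34
after mov ecx, 33: ecx=33
after xor edi, ecx: edi=34^33=3
after add edi, ecx: edi=3+33=36
cmp ecx, 13  (cmp 33,13)
jge L0: taken
after xor edi, ecx: edi=36^33=5
halt.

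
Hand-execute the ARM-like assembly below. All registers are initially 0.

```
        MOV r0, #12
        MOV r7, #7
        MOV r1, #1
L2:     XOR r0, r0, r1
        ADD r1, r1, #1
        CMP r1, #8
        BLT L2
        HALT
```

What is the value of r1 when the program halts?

8

r0=12
r7=7
r1=1
r0=12^1=13
r1=1+1=2
CMP r1, #8  (cmp 2,8)
BLT L2: taken
r0=13^2=15
r1=2+1=3
CMP r1, #8  (cmp 3,8)
BLT L2: taken
r0=15^3=12
r1=3+1=4
CMP r1, #8  (cmp 4,8)
BLT L2: taken
r0=12^4=8
r1=4+1=5
CMP r1, #8  (cmp 5,8)
BLT L2: taken
r0=8^5=13
r1=5+1=6
CMP r1, #8  (cmp 6,8)
BLT L2: taken
r0=13^6=11
r1=6+1=7
CMP r1, #8  (cmp 7,8)
BLT L2: taken
r0=11^7=12
r1=7+1=8
CMP r1, #8  (cmp 8,8)
BLT L2: not taken
halt.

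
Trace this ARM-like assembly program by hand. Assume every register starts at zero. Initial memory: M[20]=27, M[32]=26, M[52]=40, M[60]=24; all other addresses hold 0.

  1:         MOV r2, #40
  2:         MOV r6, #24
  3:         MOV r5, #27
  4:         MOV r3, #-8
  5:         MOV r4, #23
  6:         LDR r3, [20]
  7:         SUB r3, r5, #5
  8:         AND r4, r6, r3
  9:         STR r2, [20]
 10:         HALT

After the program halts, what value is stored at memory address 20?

40

after MOV r2, #40: r2=40
after MOV r6, #24: r6=24
after MOV r5, #27: r5=27
after MOV r3, #-8: r3=-8
after MOV r4, #23: r4=23
after LDR r3, [20]: r3=M[20]=27
after SUB r3, r5, #5: r3=27-5=22
after AND r4, r6, r3: r4=24&22=16
STR r2, [20] → M[20]=40
halt.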